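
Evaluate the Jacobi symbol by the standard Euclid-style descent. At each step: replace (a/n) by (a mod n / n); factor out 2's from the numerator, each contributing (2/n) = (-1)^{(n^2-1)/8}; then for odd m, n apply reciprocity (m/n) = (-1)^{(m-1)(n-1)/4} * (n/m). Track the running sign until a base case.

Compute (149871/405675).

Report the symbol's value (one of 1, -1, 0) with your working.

0

reciprocity: (149871/405675) = -1·(405675/149871) since 149871 mod 4 = 3, 405675 mod 4 = 3; sign now -1
(405675/149871) = (105933/149871)   [reduce mod 149871]
reciprocity: (105933/149871) = +1·(149871/105933) since 105933 mod 4 = 1, 149871 mod 4 = 3; sign now -1
(149871/105933) = (43938/105933)   [reduce mod 105933]
43938 = 2^1·21969; (2/105933) = -1 since 105933 mod 8 = 5, so (43938/105933) = (-1)^1·(21969/105933); sign now +1
reciprocity: (21969/105933) = +1·(105933/21969) since 21969 mod 4 = 1, 105933 mod 4 = 1; sign now +1
(105933/21969) = (18057/21969)   [reduce mod 21969]
reciprocity: (18057/21969) = +1·(21969/18057) since 18057 mod 4 = 1, 21969 mod 4 = 1; sign now +1
(21969/18057) = (3912/18057)   [reduce mod 18057]
3912 = 2^3·489; (2/18057) = +1 since 18057 mod 8 = 1, so (3912/18057) = (+1)^3·(489/18057); sign now +1
reciprocity: (489/18057) = +1·(18057/489) since 489 mod 4 = 1, 18057 mod 4 = 1; sign now +1
(18057/489) = (453/489)   [reduce mod 489]
reciprocity: (453/489) = +1·(489/453) since 453 mod 4 = 1, 489 mod 4 = 1; sign now +1
(489/453) = (36/453)   [reduce mod 453]
36 = 2^2·9; (2/453) = -1 since 453 mod 8 = 5, so (36/453) = (-1)^2·(9/453); sign now +1
reciprocity: (9/453) = +1·(453/9) since 9 mod 4 = 1, 453 mod 4 = 1; sign now +1
(453/9) = (3/9)   [reduce mod 9]
reciprocity: (3/9) = +1·(9/3) since 3 mod 4 = 3, 9 mod 4 = 1; sign now +1
(9/3) = (0/3)   [reduce mod 3]
(0/3) = 0   [gcd(a, n) > 1]; final value = 0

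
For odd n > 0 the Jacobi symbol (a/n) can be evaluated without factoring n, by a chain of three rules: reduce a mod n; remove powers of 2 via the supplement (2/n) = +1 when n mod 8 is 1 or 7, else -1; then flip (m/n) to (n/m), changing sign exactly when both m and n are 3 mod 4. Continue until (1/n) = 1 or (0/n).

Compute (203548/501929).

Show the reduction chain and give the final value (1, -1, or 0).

-1

factor out 2^2: 203548 = 2^2·50887; with 501929 mod 8 = 1, (2/501929) = +1; sign now +1; continue with (50887/501929)
flip (50887/501929) -> (501929/50887): both odd, 50887 mod 4 = 3, 501929 mod 4 = 1, so the flip contributes +1; sign now +1
(501929/50887): 501929 mod 50887 = 43946, so (501929/50887) = (43946/50887)
factor out 2^1: 43946 = 2^1·21973; with 50887 mod 8 = 7, (2/50887) = +1; sign now +1; continue with (21973/50887)
flip (21973/50887) -> (50887/21973): both odd, 21973 mod 4 = 1, 50887 mod 4 = 3, so the flip contributes +1; sign now +1
(50887/21973): 50887 mod 21973 = 6941, so (50887/21973) = (6941/21973)
flip (6941/21973) -> (21973/6941): both odd, 6941 mod 4 = 1, 21973 mod 4 = 1, so the flip contributes +1; sign now +1
(21973/6941): 21973 mod 6941 = 1150, so (21973/6941) = (1150/6941)
factor out 2^1: 1150 = 2^1·575; with 6941 mod 8 = 5, (2/6941) = -1; sign now -1; continue with (575/6941)
flip (575/6941) -> (6941/575): both odd, 575 mod 4 = 3, 6941 mod 4 = 1, so the flip contributes +1; sign now -1
(6941/575): 6941 mod 575 = 41, so (6941/575) = (41/575)
flip (41/575) -> (575/41): both odd, 41 mod 4 = 1, 575 mod 4 = 3, so the flip contributes +1; sign now -1
(575/41): 575 mod 41 = 1, so (575/41) = (1/41)
reached (1/41) = 1, so the symbol is -1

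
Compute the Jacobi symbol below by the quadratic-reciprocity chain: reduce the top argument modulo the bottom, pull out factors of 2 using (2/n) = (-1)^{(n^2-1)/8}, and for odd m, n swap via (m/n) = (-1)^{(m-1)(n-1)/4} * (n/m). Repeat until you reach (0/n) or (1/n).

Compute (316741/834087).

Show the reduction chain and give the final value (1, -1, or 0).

-1

flip (316741/834087) -> (834087/316741): both odd, 316741 mod 4 = 1, 834087 mod 4 = 3, so the flip contributes +1; sign now +1
(834087/316741): 834087 mod 316741 = 200605, so (834087/316741) = (200605/316741)
flip (200605/316741) -> (316741/200605): both odd, 200605 mod 4 = 1, 316741 mod 4 = 1, so the flip contributes +1; sign now +1
(316741/200605): 316741 mod 200605 = 116136, so (316741/200605) = (116136/200605)
factor out 2^3: 116136 = 2^3·14517; with 200605 mod 8 = 5, (2/200605) = -1; sign now -1; continue with (14517/200605)
flip (14517/200605) -> (200605/14517): both odd, 14517 mod 4 = 1, 200605 mod 4 = 1, so the flip contributes +1; sign now -1
(200605/14517): 200605 mod 14517 = 11884, so (200605/14517) = (11884/14517)
factor out 2^2: 11884 = 2^2·2971; with 14517 mod 8 = 5, (2/14517) = -1; sign now -1; continue with (2971/14517)
flip (2971/14517) -> (14517/2971): both odd, 2971 mod 4 = 3, 14517 mod 4 = 1, so the flip contributes +1; sign now -1
(14517/2971): 14517 mod 2971 = 2633, so (14517/2971) = (2633/2971)
flip (2633/2971) -> (2971/2633): both odd, 2633 mod 4 = 1, 2971 mod 4 = 3, so the flip contributes +1; sign now -1
(2971/2633): 2971 mod 2633 = 338, so (2971/2633) = (338/2633)
factor out 2^1: 338 = 2^1·169; with 2633 mod 8 = 1, (2/2633) = +1; sign now -1; continue with (169/2633)
flip (169/2633) -> (2633/169): both odd, 169 mod 4 = 1, 2633 mod 4 = 1, so the flip contributes +1; sign now -1
(2633/169): 2633 mod 169 = 98, so (2633/169) = (98/169)
factor out 2^1: 98 = 2^1·49; with 169 mod 8 = 1, (2/169) = +1; sign now -1; continue with (49/169)
flip (49/169) -> (169/49): both odd, 49 mod 4 = 1, 169 mod 4 = 1, so the flip contributes +1; sign now -1
(169/49): 169 mod 49 = 22, so (169/49) = (22/49)
factor out 2^1: 22 = 2^1·11; with 49 mod 8 = 1, (2/49) = +1; sign now -1; continue with (11/49)
flip (11/49) -> (49/11): both odd, 11 mod 4 = 3, 49 mod 4 = 1, so the flip contributes +1; sign now -1
(49/11): 49 mod 11 = 5, so (49/11) = (5/11)
flip (5/11) -> (11/5): both odd, 5 mod 4 = 1, 11 mod 4 = 3, so the flip contributes +1; sign now -1
(11/5): 11 mod 5 = 1, so (11/5) = (1/5)
reached (1/5) = 1, so the symbol is -1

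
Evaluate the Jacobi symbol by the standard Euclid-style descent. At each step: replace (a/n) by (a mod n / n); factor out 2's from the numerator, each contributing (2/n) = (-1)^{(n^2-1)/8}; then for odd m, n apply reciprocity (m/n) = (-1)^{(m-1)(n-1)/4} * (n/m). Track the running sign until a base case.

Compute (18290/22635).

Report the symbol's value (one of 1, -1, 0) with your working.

0

18290 = 2^1·9145; (2/22635) = -1 since 22635 mod 8 = 3, so (18290/22635) = (-1)^1·(9145/22635); sign now -1
reciprocity: (9145/22635) = +1·(22635/9145) since 9145 mod 4 = 1, 22635 mod 4 = 3; sign now -1
(22635/9145) = (4345/9145)   [reduce mod 9145]
reciprocity: (4345/9145) = +1·(9145/4345) since 4345 mod 4 = 1, 9145 mod 4 = 1; sign now -1
(9145/4345) = (455/4345)   [reduce mod 4345]
reciprocity: (455/4345) = +1·(4345/455) since 455 mod 4 = 3, 4345 mod 4 = 1; sign now -1
(4345/455) = (250/455)   [reduce mod 455]
250 = 2^1·125; (2/455) = +1 since 455 mod 8 = 7, so (250/455) = (+1)^1·(125/455); sign now -1
reciprocity: (125/455) = +1·(455/125) since 125 mod 4 = 1, 455 mod 4 = 3; sign now -1
(455/125) = (80/125)   [reduce mod 125]
80 = 2^4·5; (2/125) = -1 since 125 mod 8 = 5, so (80/125) = (-1)^4·(5/125); sign now -1
reciprocity: (5/125) = +1·(125/5) since 5 mod 4 = 1, 125 mod 4 = 1; sign now -1
(125/5) = (0/5)   [reduce mod 5]
(0/5) = 0   [gcd(a, n) > 1]; final value = 0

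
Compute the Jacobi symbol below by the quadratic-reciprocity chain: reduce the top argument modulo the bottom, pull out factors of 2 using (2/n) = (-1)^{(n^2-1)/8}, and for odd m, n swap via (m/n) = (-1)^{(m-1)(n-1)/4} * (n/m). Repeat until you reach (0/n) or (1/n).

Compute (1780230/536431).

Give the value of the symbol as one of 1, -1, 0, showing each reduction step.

(1780230/536431): 1780230 mod 536431 = 170937, so (1780230/536431) = (170937/536431)
flip (170937/536431) -> (536431/170937): both odd, 170937 mod 4 = 1, 536431 mod 4 = 3, so the flip contributes +1; sign now +1
(536431/170937): 536431 mod 170937 = 23620, so (536431/170937) = (23620/170937)
factor out 2^2: 23620 = 2^2·5905; with 170937 mod 8 = 1, (2/170937) = +1; sign now +1; continue with (5905/170937)
flip (5905/170937) -> (170937/5905): both odd, 5905 mod 4 = 1, 170937 mod 4 = 1, so the flip contributes +1; sign now +1
(170937/5905): 170937 mod 5905 = 5597, so (170937/5905) = (5597/5905)
flip (5597/5905) -> (5905/5597): both odd, 5597 mod 4 = 1, 5905 mod 4 = 1, so the flip contributes +1; sign now +1
(5905/5597): 5905 mod 5597 = 308, so (5905/5597) = (308/5597)
factor out 2^2: 308 = 2^2·77; with 5597 mod 8 = 5, (2/5597) = -1; sign now +1; continue with (77/5597)
flip (77/5597) -> (5597/77): both odd, 77 mod 4 = 1, 5597 mod 4 = 1, so the flip contributes +1; sign now +1
(5597/77): 5597 mod 77 = 53, so (5597/77) = (53/77)
flip (53/77) -> (77/53): both odd, 53 mod 4 = 1, 77 mod 4 = 1, so the flip contributes +1; sign now +1
(77/53): 77 mod 53 = 24, so (77/53) = (24/53)
factor out 2^3: 24 = 2^3·3; with 53 mod 8 = 5, (2/53) = -1; sign now -1; continue with (3/53)
flip (3/53) -> (53/3): both odd, 3 mod 4 = 3, 53 mod 4 = 1, so the flip contributes +1; sign now -1
(53/3): 53 mod 3 = 2, so (53/3) = (2/3)
factor out 2^1: 2 = 2^1·1; with 3 mod 8 = 3, (2/3) = -1; sign now +1; continue with (1/3)
reached (1/3) = 1, so the symbol is +1

1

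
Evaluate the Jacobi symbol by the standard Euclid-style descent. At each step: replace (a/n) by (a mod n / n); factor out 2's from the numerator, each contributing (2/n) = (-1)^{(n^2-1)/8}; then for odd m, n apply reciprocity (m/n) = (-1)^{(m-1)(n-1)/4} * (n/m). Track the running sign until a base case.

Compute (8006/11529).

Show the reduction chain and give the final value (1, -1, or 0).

8006 = 2^1·4003; (2/11529) = +1 since 11529 mod 8 = 1, so (8006/11529) = (+1)^1·(4003/11529); sign now +1
reciprocity: (4003/11529) = +1·(11529/4003) since 4003 mod 4 = 3, 11529 mod 4 = 1; sign now +1
(11529/4003) = (3523/4003)   [reduce mod 4003]
reciprocity: (3523/4003) = -1·(4003/3523) since 3523 mod 4 = 3, 4003 mod 4 = 3; sign now -1
(4003/3523) = (480/3523)   [reduce mod 3523]
480 = 2^5·15; (2/3523) = -1 since 3523 mod 8 = 3, so (480/3523) = (-1)^5·(15/3523); sign now +1
reciprocity: (15/3523) = -1·(3523/15) since 15 mod 4 = 3, 3523 mod 4 = 3; sign now -1
(3523/15) = (13/15)   [reduce mod 15]
reciprocity: (13/15) = +1·(15/13) since 13 mod 4 = 1, 15 mod 4 = 3; sign now -1
(15/13) = (2/13)   [reduce mod 13]
2 = 2^1·1; (2/13) = -1 since 13 mod 8 = 5, so (2/13) = (-1)^1·(1/13); sign now +1
(1/13) = 1; final value = sign = +1

1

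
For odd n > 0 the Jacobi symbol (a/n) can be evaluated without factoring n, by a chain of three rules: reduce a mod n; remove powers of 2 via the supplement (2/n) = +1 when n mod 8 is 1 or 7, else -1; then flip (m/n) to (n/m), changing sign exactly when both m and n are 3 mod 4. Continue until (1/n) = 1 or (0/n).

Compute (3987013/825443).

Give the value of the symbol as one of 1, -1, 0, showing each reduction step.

(3987013/825443): 3987013 mod 825443 = 685241, so (3987013/825443) = (685241/825443)
flip (685241/825443) -> (825443/685241): both odd, 685241 mod 4 = 1, 825443 mod 4 = 3, so the flip contributes +1; sign now +1
(825443/685241): 825443 mod 685241 = 140202, so (825443/685241) = (140202/685241)
factor out 2^1: 140202 = 2^1·70101; with 685241 mod 8 = 1, (2/685241) = +1; sign now +1; continue with (70101/685241)
flip (70101/685241) -> (685241/70101): both odd, 70101 mod 4 = 1, 685241 mod 4 = 1, so the flip contributes +1; sign now +1
(685241/70101): 685241 mod 70101 = 54332, so (685241/70101) = (54332/70101)
factor out 2^2: 54332 = 2^2·13583; with 70101 mod 8 = 5, (2/70101) = -1; sign now +1; continue with (13583/70101)
flip (13583/70101) -> (70101/13583): both odd, 13583 mod 4 = 3, 70101 mod 4 = 1, so the flip contributes +1; sign now +1
(70101/13583): 70101 mod 13583 = 2186, so (70101/13583) = (2186/13583)
factor out 2^1: 2186 = 2^1·1093; with 13583 mod 8 = 7, (2/13583) = +1; sign now +1; continue with (1093/13583)
flip (1093/13583) -> (13583/1093): both odd, 1093 mod 4 = 1, 13583 mod 4 = 3, so the flip contributes +1; sign now +1
(13583/1093): 13583 mod 1093 = 467, so (13583/1093) = (467/1093)
flip (467/1093) -> (1093/467): both odd, 467 mod 4 = 3, 1093 mod 4 = 1, so the flip contributes +1; sign now +1
(1093/467): 1093 mod 467 = 159, so (1093/467) = (159/467)
flip (159/467) -> (467/159): both odd, 159 mod 4 = 3, 467 mod 4 = 3, so the flip contributes -1; sign now -1
(467/159): 467 mod 159 = 149, so (467/159) = (149/159)
flip (149/159) -> (159/149): both odd, 149 mod 4 = 1, 159 mod 4 = 3, so the flip contributes +1; sign now -1
(159/149): 159 mod 149 = 10, so (159/149) = (10/149)
factor out 2^1: 10 = 2^1·5; with 149 mod 8 = 5, (2/149) = -1; sign now +1; continue with (5/149)
flip (5/149) -> (149/5): both odd, 5 mod 4 = 1, 149 mod 4 = 1, so the flip contributes +1; sign now +1
(149/5): 149 mod 5 = 4, so (149/5) = (4/5)
factor out 2^2: 4 = 2^2·1; with 5 mod 8 = 5, (2/5) = -1; sign now +1; continue with (1/5)
reached (1/5) = 1, so the symbol is +1

1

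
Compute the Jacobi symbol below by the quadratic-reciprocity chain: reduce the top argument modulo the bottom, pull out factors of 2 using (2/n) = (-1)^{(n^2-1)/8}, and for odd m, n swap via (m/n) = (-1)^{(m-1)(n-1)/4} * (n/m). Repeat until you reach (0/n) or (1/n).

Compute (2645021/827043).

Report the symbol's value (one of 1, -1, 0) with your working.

(2645021/827043): 2645021 mod 827043 = 163892, so (2645021/827043) = (163892/827043)
factor out 2^2: 163892 = 2^2·40973; with 827043 mod 8 = 3, (2/827043) = -1; sign now +1; continue with (40973/827043)
flip (40973/827043) -> (827043/40973): both odd, 40973 mod 4 = 1, 827043 mod 4 = 3, so the flip contributes +1; sign now +1
(827043/40973): 827043 mod 40973 = 7583, so (827043/40973) = (7583/40973)
flip (7583/40973) -> (40973/7583): both odd, 7583 mod 4 = 3, 40973 mod 4 = 1, so the flip contributes +1; sign now +1
(40973/7583): 40973 mod 7583 = 3058, so (40973/7583) = (3058/7583)
factor out 2^1: 3058 = 2^1·1529; with 7583 mod 8 = 7, (2/7583) = +1; sign now +1; continue with (1529/7583)
flip (1529/7583) -> (7583/1529): both odd, 1529 mod 4 = 1, 7583 mod 4 = 3, so the flip contributes +1; sign now +1
(7583/1529): 7583 mod 1529 = 1467, so (7583/1529) = (1467/1529)
flip (1467/1529) -> (1529/1467): both odd, 1467 mod 4 = 3, 1529 mod 4 = 1, so the flip contributes +1; sign now +1
(1529/1467): 1529 mod 1467 = 62, so (1529/1467) = (62/1467)
factor out 2^1: 62 = 2^1·31; with 1467 mod 8 = 3, (2/1467) = -1; sign now -1; continue with (31/1467)
flip (31/1467) -> (1467/31): both odd, 31 mod 4 = 3, 1467 mod 4 = 3, so the flip contributes -1; sign now +1
(1467/31): 1467 mod 31 = 10, so (1467/31) = (10/31)
factor out 2^1: 10 = 2^1·5; with 31 mod 8 = 7, (2/31) = +1; sign now +1; continue with (5/31)
flip (5/31) -> (31/5): both odd, 5 mod 4 = 1, 31 mod 4 = 3, so the flip contributes +1; sign now +1
(31/5): 31 mod 5 = 1, so (31/5) = (1/5)
reached (1/5) = 1, so the symbol is +1

1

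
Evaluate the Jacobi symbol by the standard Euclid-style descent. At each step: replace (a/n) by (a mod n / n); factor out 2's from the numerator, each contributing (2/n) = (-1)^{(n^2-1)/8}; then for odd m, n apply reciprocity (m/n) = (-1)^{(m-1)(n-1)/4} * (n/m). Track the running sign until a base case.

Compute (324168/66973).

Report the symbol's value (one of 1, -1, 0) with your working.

1

(324168/66973) = (56276/66973)   [reduce mod 66973]
56276 = 2^2·14069; (2/66973) = -1 since 66973 mod 8 = 5, so (56276/66973) = (-1)^2·(14069/66973); sign now +1
reciprocity: (14069/66973) = +1·(66973/14069) since 14069 mod 4 = 1, 66973 mod 4 = 1; sign now +1
(66973/14069) = (10697/14069)   [reduce mod 14069]
reciprocity: (10697/14069) = +1·(14069/10697) since 10697 mod 4 = 1, 14069 mod 4 = 1; sign now +1
(14069/10697) = (3372/10697)   [reduce mod 10697]
3372 = 2^2·843; (2/10697) = +1 since 10697 mod 8 = 1, so (3372/10697) = (+1)^2·(843/10697); sign now +1
reciprocity: (843/10697) = +1·(10697/843) since 843 mod 4 = 3, 10697 mod 4 = 1; sign now +1
(10697/843) = (581/843)   [reduce mod 843]
reciprocity: (581/843) = +1·(843/581) since 581 mod 4 = 1, 843 mod 4 = 3; sign now +1
(843/581) = (262/581)   [reduce mod 581]
262 = 2^1·131; (2/581) = -1 since 581 mod 8 = 5, so (262/581) = (-1)^1·(131/581); sign now -1
reciprocity: (131/581) = +1·(581/131) since 131 mod 4 = 3, 581 mod 4 = 1; sign now -1
(581/131) = (57/131)   [reduce mod 131]
reciprocity: (57/131) = +1·(131/57) since 57 mod 4 = 1, 131 mod 4 = 3; sign now -1
(131/57) = (17/57)   [reduce mod 57]
reciprocity: (17/57) = +1·(57/17) since 17 mod 4 = 1, 57 mod 4 = 1; sign now -1
(57/17) = (6/17)   [reduce mod 17]
6 = 2^1·3; (2/17) = +1 since 17 mod 8 = 1, so (6/17) = (+1)^1·(3/17); sign now -1
reciprocity: (3/17) = +1·(17/3) since 3 mod 4 = 3, 17 mod 4 = 1; sign now -1
(17/3) = (2/3)   [reduce mod 3]
2 = 2^1·1; (2/3) = -1 since 3 mod 8 = 3, so (2/3) = (-1)^1·(1/3); sign now +1
(1/3) = 1; final value = sign = +1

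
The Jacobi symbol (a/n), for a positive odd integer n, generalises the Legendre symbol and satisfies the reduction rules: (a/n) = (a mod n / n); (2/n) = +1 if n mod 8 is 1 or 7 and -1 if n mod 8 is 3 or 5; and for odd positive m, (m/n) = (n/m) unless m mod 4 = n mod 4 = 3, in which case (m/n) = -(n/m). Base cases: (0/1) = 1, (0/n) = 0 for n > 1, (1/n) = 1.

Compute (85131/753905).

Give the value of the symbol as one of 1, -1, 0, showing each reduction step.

-1

flip (85131/753905) -> (753905/85131): both odd, 85131 mod 4 = 3, 753905 mod 4 = 1, so the flip contributes +1; sign now +1
(753905/85131): 753905 mod 85131 = 72857, so (753905/85131) = (72857/85131)
flip (72857/85131) -> (85131/72857): both odd, 72857 mod 4 = 1, 85131 mod 4 = 3, so the flip contributes +1; sign now +1
(85131/72857): 85131 mod 72857 = 12274, so (85131/72857) = (12274/72857)
factor out 2^1: 12274 = 2^1·6137; with 72857 mod 8 = 1, (2/72857) = +1; sign now +1; continue with (6137/72857)
flip (6137/72857) -> (72857/6137): both odd, 6137 mod 4 = 1, 72857 mod 4 = 1, so the flip contributes +1; sign now +1
(72857/6137): 72857 mod 6137 = 5350, so (72857/6137) = (5350/6137)
factor out 2^1: 5350 = 2^1·2675; with 6137 mod 8 = 1, (2/6137) = +1; sign now +1; continue with (2675/6137)
flip (2675/6137) -> (6137/2675): both odd, 2675 mod 4 = 3, 6137 mod 4 = 1, so the flip contributes +1; sign now +1
(6137/2675): 6137 mod 2675 = 787, so (6137/2675) = (787/2675)
flip (787/2675) -> (2675/787): both odd, 787 mod 4 = 3, 2675 mod 4 = 3, so the flip contributes -1; sign now -1
(2675/787): 2675 mod 787 = 314, so (2675/787) = (314/787)
factor out 2^1: 314 = 2^1·157; with 787 mod 8 = 3, (2/787) = -1; sign now +1; continue with (157/787)
flip (157/787) -> (787/157): both odd, 157 mod 4 = 1, 787 mod 4 = 3, so the flip contributes +1; sign now +1
(787/157): 787 mod 157 = 2, so (787/157) = (2/157)
factor out 2^1: 2 = 2^1·1; with 157 mod 8 = 5, (2/157) = -1; sign now -1; continue with (1/157)
reached (1/157) = 1, so the symbol is -1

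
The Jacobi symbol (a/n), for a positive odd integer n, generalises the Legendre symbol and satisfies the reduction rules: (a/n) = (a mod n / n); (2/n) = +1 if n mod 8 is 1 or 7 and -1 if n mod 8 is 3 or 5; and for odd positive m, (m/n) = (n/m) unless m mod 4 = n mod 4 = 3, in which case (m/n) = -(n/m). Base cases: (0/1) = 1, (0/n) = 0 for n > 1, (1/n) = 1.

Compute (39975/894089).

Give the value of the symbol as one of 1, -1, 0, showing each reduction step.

-1

flip (39975/894089) -> (894089/39975): both odd, 39975 mod 4 = 3, 894089 mod 4 = 1, so the flip contributes +1; sign now +1
(894089/39975): 894089 mod 39975 = 14639, so (894089/39975) = (14639/39975)
flip (14639/39975) -> (39975/14639): both odd, 14639 mod 4 = 3, 39975 mod 4 = 3, so the flip contributes -1; sign now -1
(39975/14639): 39975 mod 14639 = 10697, so (39975/14639) = (10697/14639)
flip (10697/14639) -> (14639/10697): both odd, 10697 mod 4 = 1, 14639 mod 4 = 3, so the flip contributes +1; sign now -1
(14639/10697): 14639 mod 10697 = 3942, so (14639/10697) = (3942/10697)
factor out 2^1: 3942 = 2^1·1971; with 10697 mod 8 = 1, (2/10697) = +1; sign now -1; continue with (1971/10697)
flip (1971/10697) -> (10697/1971): both odd, 1971 mod 4 = 3, 10697 mod 4 = 1, so the flip contributes +1; sign now -1
(10697/1971): 10697 mod 1971 = 842, so (10697/1971) = (842/1971)
factor out 2^1: 842 = 2^1·421; with 1971 mod 8 = 3, (2/1971) = -1; sign now +1; continue with (421/1971)
flip (421/1971) -> (1971/421): both odd, 421 mod 4 = 1, 1971 mod 4 = 3, so the flip contributes +1; sign now +1
(1971/421): 1971 mod 421 = 287, so (1971/421) = (287/421)
flip (287/421) -> (421/287): both odd, 287 mod 4 = 3, 421 mod 4 = 1, so the flip contributes +1; sign now +1
(421/287): 421 mod 287 = 134, so (421/287) = (134/287)
factor out 2^1: 134 = 2^1·67; with 287 mod 8 = 7, (2/287) = +1; sign now +1; continue with (67/287)
flip (67/287) -> (287/67): both odd, 67 mod 4 = 3, 287 mod 4 = 3, so the flip contributes -1; sign now -1
(287/67): 287 mod 67 = 19, so (287/67) = (19/67)
flip (19/67) -> (67/19): both odd, 19 mod 4 = 3, 67 mod 4 = 3, so the flip contributes -1; sign now +1
(67/19): 67 mod 19 = 10, so (67/19) = (10/19)
factor out 2^1: 10 = 2^1·5; with 19 mod 8 = 3, (2/19) = -1; sign now -1; continue with (5/19)
flip (5/19) -> (19/5): both odd, 5 mod 4 = 1, 19 mod 4 = 3, so the flip contributes +1; sign now -1
(19/5): 19 mod 5 = 4, so (19/5) = (4/5)
factor out 2^2: 4 = 2^2·1; with 5 mod 8 = 5, (2/5) = -1; sign now -1; continue with (1/5)
reached (1/5) = 1, so the symbol is -1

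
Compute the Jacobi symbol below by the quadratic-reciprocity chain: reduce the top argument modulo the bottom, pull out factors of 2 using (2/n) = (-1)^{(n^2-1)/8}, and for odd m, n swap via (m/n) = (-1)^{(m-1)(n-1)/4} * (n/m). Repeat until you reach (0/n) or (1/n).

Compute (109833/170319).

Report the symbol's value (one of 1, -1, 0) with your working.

reciprocity: (109833/170319) = +1·(170319/109833) since 109833 mod 4 = 1, 170319 mod 4 = 3; sign now +1
(170319/109833) = (60486/109833)   [reduce mod 109833]
60486 = 2^1·30243; (2/109833) = +1 since 109833 mod 8 = 1, so (60486/109833) = (+1)^1·(30243/109833); sign now +1
reciprocity: (30243/109833) = +1·(109833/30243) since 30243 mod 4 = 3, 109833 mod 4 = 1; sign now +1
(109833/30243) = (19104/30243)   [reduce mod 30243]
19104 = 2^5·597; (2/30243) = -1 since 30243 mod 8 = 3, so (19104/30243) = (-1)^5·(597/30243); sign now -1
reciprocity: (597/30243) = +1·(30243/597) since 597 mod 4 = 1, 30243 mod 4 = 3; sign now -1
(30243/597) = (393/597)   [reduce mod 597]
reciprocity: (393/597) = +1·(597/393) since 393 mod 4 = 1, 597 mod 4 = 1; sign now -1
(597/393) = (204/393)   [reduce mod 393]
204 = 2^2·51; (2/393) = +1 since 393 mod 8 = 1, so (204/393) = (+1)^2·(51/393); sign now -1
reciprocity: (51/393) = +1·(393/51) since 51 mod 4 = 3, 393 mod 4 = 1; sign now -1
(393/51) = (36/51)   [reduce mod 51]
36 = 2^2·9; (2/51) = -1 since 51 mod 8 = 3, so (36/51) = (-1)^2·(9/51); sign now -1
reciprocity: (9/51) = +1·(51/9) since 9 mod 4 = 1, 51 mod 4 = 3; sign now -1
(51/9) = (6/9)   [reduce mod 9]
6 = 2^1·3; (2/9) = +1 since 9 mod 8 = 1, so (6/9) = (+1)^1·(3/9); sign now -1
reciprocity: (3/9) = +1·(9/3) since 3 mod 4 = 3, 9 mod 4 = 1; sign now -1
(9/3) = (0/3)   [reduce mod 3]
(0/3) = 0   [gcd(a, n) > 1]; final value = 0

0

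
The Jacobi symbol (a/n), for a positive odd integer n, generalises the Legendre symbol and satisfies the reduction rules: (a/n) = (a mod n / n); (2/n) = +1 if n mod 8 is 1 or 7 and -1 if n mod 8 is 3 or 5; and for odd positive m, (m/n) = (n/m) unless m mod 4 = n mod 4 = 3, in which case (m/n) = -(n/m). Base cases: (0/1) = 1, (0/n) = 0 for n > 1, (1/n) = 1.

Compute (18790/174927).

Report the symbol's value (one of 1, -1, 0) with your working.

18790 = 2^1·9395; (2/174927) = +1 since 174927 mod 8 = 7, so (18790/174927) = (+1)^1·(9395/174927); sign now +1
reciprocity: (9395/174927) = -1·(174927/9395) since 9395 mod 4 = 3, 174927 mod 4 = 3; sign now -1
(174927/9395) = (5817/9395)   [reduce mod 9395]
reciprocity: (5817/9395) = +1·(9395/5817) since 5817 mod 4 = 1, 9395 mod 4 = 3; sign now -1
(9395/5817) = (3578/5817)   [reduce mod 5817]
3578 = 2^1·1789; (2/5817) = +1 since 5817 mod 8 = 1, so (3578/5817) = (+1)^1·(1789/5817); sign now -1
reciprocity: (1789/5817) = +1·(5817/1789) since 1789 mod 4 = 1, 5817 mod 4 = 1; sign now -1
(5817/1789) = (450/1789)   [reduce mod 1789]
450 = 2^1·225; (2/1789) = -1 since 1789 mod 8 = 5, so (450/1789) = (-1)^1·(225/1789); sign now +1
reciprocity: (225/1789) = +1·(1789/225) since 225 mod 4 = 1, 1789 mod 4 = 1; sign now +1
(1789/225) = (214/225)   [reduce mod 225]
214 = 2^1·107; (2/225) = +1 since 225 mod 8 = 1, so (214/225) = (+1)^1·(107/225); sign now +1
reciprocity: (107/225) = +1·(225/107) since 107 mod 4 = 3, 225 mod 4 = 1; sign now +1
(225/107) = (11/107)   [reduce mod 107]
reciprocity: (11/107) = -1·(107/11) since 11 mod 4 = 3, 107 mod 4 = 3; sign now -1
(107/11) = (8/11)   [reduce mod 11]
8 = 2^3·1; (2/11) = -1 since 11 mod 8 = 3, so (8/11) = (-1)^3·(1/11); sign now +1
(1/11) = 1; final value = sign = +1

1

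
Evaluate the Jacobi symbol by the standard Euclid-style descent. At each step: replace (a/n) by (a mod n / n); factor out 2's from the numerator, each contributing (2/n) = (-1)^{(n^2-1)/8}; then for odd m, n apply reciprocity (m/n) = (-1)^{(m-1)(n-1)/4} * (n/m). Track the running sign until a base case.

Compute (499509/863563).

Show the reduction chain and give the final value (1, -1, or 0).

flip (499509/863563) -> (863563/499509): both odd, 499509 mod 4 = 1, 863563 mod 4 = 3, so the flip contributes +1; sign now +1
(863563/499509): 863563 mod 499509 = 364054, so (863563/499509) = (364054/499509)
factor out 2^1: 364054 = 2^1·182027; with 499509 mod 8 = 5, (2/499509) = -1; sign now -1; continue with (182027/499509)
flip (182027/499509) -> (499509/182027): both odd, 182027 mod 4 = 3, 499509 mod 4 = 1, so the flip contributes +1; sign now -1
(499509/182027): 499509 mod 182027 = 135455, so (499509/182027) = (135455/182027)
flip (135455/182027) -> (182027/135455): both odd, 135455 mod 4 = 3, 182027 mod 4 = 3, so the flip contributes -1; sign now +1
(182027/135455): 182027 mod 135455 = 46572, so (182027/135455) = (46572/135455)
factor out 2^2: 46572 = 2^2·11643; with 135455 mod 8 = 7, (2/135455) = +1; sign now +1; continue with (11643/135455)
flip (11643/135455) -> (135455/11643): both odd, 11643 mod 4 = 3, 135455 mod 4 = 3, so the flip contributes -1; sign now -1
(135455/11643): 135455 mod 11643 = 7382, so (135455/11643) = (7382/11643)
factor out 2^1: 7382 = 2^1·3691; with 11643 mod 8 = 3, (2/11643) = -1; sign now +1; continue with (3691/11643)
flip (3691/11643) -> (11643/3691): both odd, 3691 mod 4 = 3, 11643 mod 4 = 3, so the flip contributes -1; sign now -1
(11643/3691): 11643 mod 3691 = 570, so (11643/3691) = (570/3691)
factor out 2^1: 570 = 2^1·285; with 3691 mod 8 = 3, (2/3691) = -1; sign now +1; continue with (285/3691)
flip (285/3691) -> (3691/285): both odd, 285 mod 4 = 1, 3691 mod 4 = 3, so the flip contributes +1; sign now +1
(3691/285): 3691 mod 285 = 271, so (3691/285) = (271/285)
flip (271/285) -> (285/271): both odd, 271 mod 4 = 3, 285 mod 4 = 1, so the flip contributes +1; sign now +1
(285/271): 285 mod 271 = 14, so (285/271) = (14/271)
factor out 2^1: 14 = 2^1·7; with 271 mod 8 = 7, (2/271) = +1; sign now +1; continue with (7/271)
flip (7/271) -> (271/7): both odd, 7 mod 4 = 3, 271 mod 4 = 3, so the flip contributes -1; sign now -1
(271/7): 271 mod 7 = 5, so (271/7) = (5/7)
flip (5/7) -> (7/5): both odd, 5 mod 4 = 1, 7 mod 4 = 3, so the flip contributes +1; sign now -1
(7/5): 7 mod 5 = 2, so (7/5) = (2/5)
factor out 2^1: 2 = 2^1·1; with 5 mod 8 = 5, (2/5) = -1; sign now +1; continue with (1/5)
reached (1/5) = 1, so the symbol is +1

1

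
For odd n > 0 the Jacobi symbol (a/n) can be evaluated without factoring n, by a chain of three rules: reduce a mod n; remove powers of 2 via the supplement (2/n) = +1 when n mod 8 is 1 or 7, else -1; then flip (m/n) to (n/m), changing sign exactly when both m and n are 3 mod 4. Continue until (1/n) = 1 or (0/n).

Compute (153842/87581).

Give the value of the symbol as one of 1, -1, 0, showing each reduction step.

0

(153842/87581): 153842 mod 87581 = 66261, so (153842/87581) = (66261/87581)
flip (66261/87581) -> (87581/66261): both odd, 66261 mod 4 = 1, 87581 mod 4 = 1, so the flip contributes +1; sign now +1
(87581/66261): 87581 mod 66261 = 21320, so (87581/66261) = (21320/66261)
factor out 2^3: 21320 = 2^3·2665; with 66261 mod 8 = 5, (2/66261) = -1; sign now -1; continue with (2665/66261)
flip (2665/66261) -> (66261/2665): both odd, 2665 mod 4 = 1, 66261 mod 4 = 1, so the flip contributes +1; sign now -1
(66261/2665): 66261 mod 2665 = 2301, so (66261/2665) = (2301/2665)
flip (2301/2665) -> (2665/2301): both odd, 2301 mod 4 = 1, 2665 mod 4 = 1, so the flip contributes +1; sign now -1
(2665/2301): 2665 mod 2301 = 364, so (2665/2301) = (364/2301)
factor out 2^2: 364 = 2^2·91; with 2301 mod 8 = 5, (2/2301) = -1; sign now -1; continue with (91/2301)
flip (91/2301) -> (2301/91): both odd, 91 mod 4 = 3, 2301 mod 4 = 1, so the flip contributes +1; sign now -1
(2301/91): 2301 mod 91 = 26, so (2301/91) = (26/91)
factor out 2^1: 26 = 2^1·13; with 91 mod 8 = 3, (2/91) = -1; sign now +1; continue with (13/91)
flip (13/91) -> (91/13): both odd, 13 mod 4 = 1, 91 mod 4 = 3, so the flip contributes +1; sign now +1
(91/13): 91 mod 13 = 0, so (91/13) = (0/13)
reached (0/13); gcd(a, n) > 1, so (0/13) = 0 and the symbol is 0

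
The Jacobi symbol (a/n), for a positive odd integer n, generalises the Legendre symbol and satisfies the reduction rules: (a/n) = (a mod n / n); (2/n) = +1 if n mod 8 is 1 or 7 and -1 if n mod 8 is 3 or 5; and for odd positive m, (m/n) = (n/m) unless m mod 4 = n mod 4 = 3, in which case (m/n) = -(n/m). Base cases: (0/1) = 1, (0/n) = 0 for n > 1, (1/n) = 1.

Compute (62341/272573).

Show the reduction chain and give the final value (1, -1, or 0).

flip (62341/272573) -> (272573/62341): both odd, 62341 mod 4 = 1, 272573 mod 4 = 1, so the flip contributes +1; sign now +1
(272573/62341): 272573 mod 62341 = 23209, so (272573/62341) = (23209/62341)
flip (23209/62341) -> (62341/23209): both odd, 23209 mod 4 = 1, 62341 mod 4 = 1, so the flip contributes +1; sign now +1
(62341/23209): 62341 mod 23209 = 15923, so (62341/23209) = (15923/23209)
flip (15923/23209) -> (23209/15923): both odd, 15923 mod 4 = 3, 23209 mod 4 = 1, so the flip contributes +1; sign now +1
(23209/15923): 23209 mod 15923 = 7286, so (23209/15923) = (7286/15923)
factor out 2^1: 7286 = 2^1·3643; with 15923 mod 8 = 3, (2/15923) = -1; sign now -1; continue with (3643/15923)
flip (3643/15923) -> (15923/3643): both odd, 3643 mod 4 = 3, 15923 mod 4 = 3, so the flip contributes -1; sign now +1
(15923/3643): 15923 mod 3643 = 1351, so (15923/3643) = (1351/3643)
flip (1351/3643) -> (3643/1351): both odd, 1351 mod 4 = 3, 3643 mod 4 = 3, so the flip contributes -1; sign now -1
(3643/1351): 3643 mod 1351 = 941, so (3643/1351) = (941/1351)
flip (941/1351) -> (1351/941): both odd, 941 mod 4 = 1, 1351 mod 4 = 3, so the flip contributes +1; sign now -1
(1351/941): 1351 mod 941 = 410, so (1351/941) = (410/941)
factor out 2^1: 410 = 2^1·205; with 941 mod 8 = 5, (2/941) = -1; sign now +1; continue with (205/941)
flip (205/941) -> (941/205): both odd, 205 mod 4 = 1, 941 mod 4 = 1, so the flip contributes +1; sign now +1
(941/205): 941 mod 205 = 121, so (941/205) = (121/205)
flip (121/205) -> (205/121): both odd, 121 mod 4 = 1, 205 mod 4 = 1, so the flip contributes +1; sign now +1
(205/121): 205 mod 121 = 84, so (205/121) = (84/121)
factor out 2^2: 84 = 2^2·21; with 121 mod 8 = 1, (2/121) = +1; sign now +1; continue with (21/121)
flip (21/121) -> (121/21): both odd, 21 mod 4 = 1, 121 mod 4 = 1, so the flip contributes +1; sign now +1
(121/21): 121 mod 21 = 16, so (121/21) = (16/21)
factor out 2^4: 16 = 2^4·1; with 21 mod 8 = 5, (2/21) = -1; sign now +1; continue with (1/21)
reached (1/21) = 1, so the symbol is +1

1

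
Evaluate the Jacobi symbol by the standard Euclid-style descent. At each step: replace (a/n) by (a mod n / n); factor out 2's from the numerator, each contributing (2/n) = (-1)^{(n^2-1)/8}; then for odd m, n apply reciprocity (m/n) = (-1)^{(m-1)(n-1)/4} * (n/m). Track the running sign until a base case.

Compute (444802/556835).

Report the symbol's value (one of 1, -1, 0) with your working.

444802 = 2^1·222401; (2/556835) = -1 since 556835 mod 8 = 3, so (444802/556835) = (-1)^1·(222401/556835); sign now -1
reciprocity: (222401/556835) = +1·(556835/222401) since 222401 mod 4 = 1, 556835 mod 4 = 3; sign now -1
(556835/222401) = (112033/222401)   [reduce mod 222401]
reciprocity: (112033/222401) = +1·(222401/112033) since 112033 mod 4 = 1, 222401 mod 4 = 1; sign now -1
(222401/112033) = (110368/112033)   [reduce mod 112033]
110368 = 2^5·3449; (2/112033) = +1 since 112033 mod 8 = 1, so (110368/112033) = (+1)^5·(3449/112033); sign now -1
reciprocity: (3449/112033) = +1·(112033/3449) since 3449 mod 4 = 1, 112033 mod 4 = 1; sign now -1
(112033/3449) = (1665/3449)   [reduce mod 3449]
reciprocity: (1665/3449) = +1·(3449/1665) since 1665 mod 4 = 1, 3449 mod 4 = 1; sign now -1
(3449/1665) = (119/1665)   [reduce mod 1665]
reciprocity: (119/1665) = +1·(1665/119) since 119 mod 4 = 3, 1665 mod 4 = 1; sign now -1
(1665/119) = (118/119)   [reduce mod 119]
118 = 2^1·59; (2/119) = +1 since 119 mod 8 = 7, so (118/119) = (+1)^1·(59/119); sign now -1
reciprocity: (59/119) = -1·(119/59) since 59 mod 4 = 3, 119 mod 4 = 3; sign now +1
(119/59) = (1/59)   [reduce mod 59]
(1/59) = 1; final value = sign = +1

1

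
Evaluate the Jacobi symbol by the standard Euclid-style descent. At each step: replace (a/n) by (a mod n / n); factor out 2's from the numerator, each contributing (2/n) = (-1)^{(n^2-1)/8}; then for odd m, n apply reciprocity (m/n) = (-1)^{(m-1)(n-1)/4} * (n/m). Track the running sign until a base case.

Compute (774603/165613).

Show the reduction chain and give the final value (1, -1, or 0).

(774603/165613): 774603 mod 165613 = 112151, so (774603/165613) = (112151/165613)
flip (112151/165613) -> (165613/112151): both odd, 112151 mod 4 = 3, 165613 mod 4 = 1, so the flip contributes +1; sign now +1
(165613/112151): 165613 mod 112151 = 53462, so (165613/112151) = (53462/112151)
factor out 2^1: 53462 = 2^1·26731; with 112151 mod 8 = 7, (2/112151) = +1; sign now +1; continue with (26731/112151)
flip (26731/112151) -> (112151/26731): both odd, 26731 mod 4 = 3, 112151 mod 4 = 3, so the flip contributes -1; sign now -1
(112151/26731): 112151 mod 26731 = 5227, so (112151/26731) = (5227/26731)
flip (5227/26731) -> (26731/5227): both odd, 5227 mod 4 = 3, 26731 mod 4 = 3, so the flip contributes -1; sign now +1
(26731/5227): 26731 mod 5227 = 596, so (26731/5227) = (596/5227)
factor out 2^2: 596 = 2^2·149; with 5227 mod 8 = 3, (2/5227) = -1; sign now +1; continue with (149/5227)
flip (149/5227) -> (5227/149): both odd, 149 mod 4 = 1, 5227 mod 4 = 3, so the flip contributes +1; sign now +1
(5227/149): 5227 mod 149 = 12, so (5227/149) = (12/149)
factor out 2^2: 12 = 2^2·3; with 149 mod 8 = 5, (2/149) = -1; sign now +1; continue with (3/149)
flip (3/149) -> (149/3): both odd, 3 mod 4 = 3, 149 mod 4 = 1, so the flip contributes +1; sign now +1
(149/3): 149 mod 3 = 2, so (149/3) = (2/3)
factor out 2^1: 2 = 2^1·1; with 3 mod 8 = 3, (2/3) = -1; sign now -1; continue with (1/3)
reached (1/3) = 1, so the symbol is -1

-1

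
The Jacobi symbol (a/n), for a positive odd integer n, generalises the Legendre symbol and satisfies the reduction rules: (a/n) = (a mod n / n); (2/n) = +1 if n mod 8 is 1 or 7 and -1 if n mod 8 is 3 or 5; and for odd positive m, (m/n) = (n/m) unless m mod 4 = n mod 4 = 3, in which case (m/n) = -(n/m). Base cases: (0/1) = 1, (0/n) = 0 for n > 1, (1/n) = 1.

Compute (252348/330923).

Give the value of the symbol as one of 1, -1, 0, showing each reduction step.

-1

factor out 2^2: 252348 = 2^2·63087; with 330923 mod 8 = 3, (2/330923) = -1; sign now +1; continue with (63087/330923)
flip (63087/330923) -> (330923/63087): both odd, 63087 mod 4 = 3, 330923 mod 4 = 3, so the flip contributes -1; sign now -1
(330923/63087): 330923 mod 63087 = 15488, so (330923/63087) = (15488/63087)
factor out 2^7: 15488 = 2^7·121; with 63087 mod 8 = 7, (2/63087) = +1; sign now -1; continue with (121/63087)
flip (121/63087) -> (63087/121): both odd, 121 mod 4 = 1, 63087 mod 4 = 3, so the flip contributes +1; sign now -1
(63087/121): 63087 mod 121 = 46, so (63087/121) = (46/121)
factor out 2^1: 46 = 2^1·23; with 121 mod 8 = 1, (2/121) = +1; sign now -1; continue with (23/121)
flip (23/121) -> (121/23): both odd, 23 mod 4 = 3, 121 mod 4 = 1, so the flip contributes +1; sign now -1
(121/23): 121 mod 23 = 6, so (121/23) = (6/23)
factor out 2^1: 6 = 2^1·3; with 23 mod 8 = 7, (2/23) = +1; sign now -1; continue with (3/23)
flip (3/23) -> (23/3): both odd, 3 mod 4 = 3, 23 mod 4 = 3, so the flip contributes -1; sign now +1
(23/3): 23 mod 3 = 2, so (23/3) = (2/3)
factor out 2^1: 2 = 2^1·1; with 3 mod 8 = 3, (2/3) = -1; sign now -1; continue with (1/3)
reached (1/3) = 1, so the symbol is -1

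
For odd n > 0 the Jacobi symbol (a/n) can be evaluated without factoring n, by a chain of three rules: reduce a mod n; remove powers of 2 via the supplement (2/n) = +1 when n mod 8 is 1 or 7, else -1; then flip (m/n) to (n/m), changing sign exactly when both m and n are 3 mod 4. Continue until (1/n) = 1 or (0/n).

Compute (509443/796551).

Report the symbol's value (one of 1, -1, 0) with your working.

reciprocity: (509443/796551) = -1·(796551/509443) since 509443 mod 4 = 3, 796551 mod 4 = 3; sign now -1
(796551/509443) = (287108/509443)   [reduce mod 509443]
287108 = 2^2·71777; (2/509443) = -1 since 509443 mod 8 = 3, so (287108/509443) = (-1)^2·(71777/509443); sign now -1
reciprocity: (71777/509443) = +1·(509443/71777) since 71777 mod 4 = 1, 509443 mod 4 = 3; sign now -1
(509443/71777) = (7004/71777)   [reduce mod 71777]
7004 = 2^2·1751; (2/71777) = +1 since 71777 mod 8 = 1, so (7004/71777) = (+1)^2·(1751/71777); sign now -1
reciprocity: (1751/71777) = +1·(71777/1751) since 1751 mod 4 = 3, 71777 mod 4 = 1; sign now -1
(71777/1751) = (1737/1751)   [reduce mod 1751]
reciprocity: (1737/1751) = +1·(1751/1737) since 1737 mod 4 = 1, 1751 mod 4 = 3; sign now -1
(1751/1737) = (14/1737)   [reduce mod 1737]
14 = 2^1·7; (2/1737) = +1 since 1737 mod 8 = 1, so (14/1737) = (+1)^1·(7/1737); sign now -1
reciprocity: (7/1737) = +1·(1737/7) since 7 mod 4 = 3, 1737 mod 4 = 1; sign now -1
(1737/7) = (1/7)   [reduce mod 7]
(1/7) = 1; final value = sign = -1

-1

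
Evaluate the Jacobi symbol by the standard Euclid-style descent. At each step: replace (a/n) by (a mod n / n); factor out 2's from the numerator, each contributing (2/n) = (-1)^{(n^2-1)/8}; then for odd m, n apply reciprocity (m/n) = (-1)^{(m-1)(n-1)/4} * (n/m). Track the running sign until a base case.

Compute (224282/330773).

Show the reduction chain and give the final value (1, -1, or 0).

-1

factor out 2^1: 224282 = 2^1·112141; with 330773 mod 8 = 5, (2/330773) = -1; sign now -1; continue with (112141/330773)
flip (112141/330773) -> (330773/112141): both odd, 112141 mod 4 = 1, 330773 mod 4 = 1, so the flip contributes +1; sign now -1
(330773/112141): 330773 mod 112141 = 106491, so (330773/112141) = (106491/112141)
flip (106491/112141) -> (112141/106491): both odd, 106491 mod 4 = 3, 112141 mod 4 = 1, so the flip contributes +1; sign now -1
(112141/106491): 112141 mod 106491 = 5650, so (112141/106491) = (5650/106491)
factor out 2^1: 5650 = 2^1·2825; with 106491 mod 8 = 3, (2/106491) = -1; sign now +1; continue with (2825/106491)
flip (2825/106491) -> (106491/2825): both odd, 2825 mod 4 = 1, 106491 mod 4 = 3, so the flip contributes +1; sign now +1
(106491/2825): 106491 mod 2825 = 1966, so (106491/2825) = (1966/2825)
factor out 2^1: 1966 = 2^1·983; with 2825 mod 8 = 1, (2/2825) = +1; sign now +1; continue with (983/2825)
flip (983/2825) -> (2825/983): both odd, 983 mod 4 = 3, 2825 mod 4 = 1, so the flip contributes +1; sign now +1
(2825/983): 2825 mod 983 = 859, so (2825/983) = (859/983)
flip (859/983) -> (983/859): both odd, 859 mod 4 = 3, 983 mod 4 = 3, so the flip contributes -1; sign now -1
(983/859): 983 mod 859 = 124, so (983/859) = (124/859)
factor out 2^2: 124 = 2^2·31; with 859 mod 8 = 3, (2/859) = -1; sign now -1; continue with (31/859)
flip (31/859) -> (859/31): both odd, 31 mod 4 = 3, 859 mod 4 = 3, so the flip contributes -1; sign now +1
(859/31): 859 mod 31 = 22, so (859/31) = (22/31)
factor out 2^1: 22 = 2^1·11; with 31 mod 8 = 7, (2/31) = +1; sign now +1; continue with (11/31)
flip (11/31) -> (31/11): both odd, 11 mod 4 = 3, 31 mod 4 = 3, so the flip contributes -1; sign now -1
(31/11): 31 mod 11 = 9, so (31/11) = (9/11)
flip (9/11) -> (11/9): both odd, 9 mod 4 = 1, 11 mod 4 = 3, so the flip contributes +1; sign now -1
(11/9): 11 mod 9 = 2, so (11/9) = (2/9)
factor out 2^1: 2 = 2^1·1; with 9 mod 8 = 1, (2/9) = +1; sign now -1; continue with (1/9)
reached (1/9) = 1, so the symbol is -1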